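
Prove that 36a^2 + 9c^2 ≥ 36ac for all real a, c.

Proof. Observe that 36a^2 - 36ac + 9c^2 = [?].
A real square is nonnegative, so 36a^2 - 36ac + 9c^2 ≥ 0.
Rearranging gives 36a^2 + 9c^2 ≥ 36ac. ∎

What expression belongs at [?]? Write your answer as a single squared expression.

(6a - 3c)^2

The leading and trailing coefficients are 6^2 and 3^2, and 36 = 2·6·3, so the trinomial is (6a - 3c)^2.
Hence 36a^2 - 36ac + 9c^2 ≥ 0.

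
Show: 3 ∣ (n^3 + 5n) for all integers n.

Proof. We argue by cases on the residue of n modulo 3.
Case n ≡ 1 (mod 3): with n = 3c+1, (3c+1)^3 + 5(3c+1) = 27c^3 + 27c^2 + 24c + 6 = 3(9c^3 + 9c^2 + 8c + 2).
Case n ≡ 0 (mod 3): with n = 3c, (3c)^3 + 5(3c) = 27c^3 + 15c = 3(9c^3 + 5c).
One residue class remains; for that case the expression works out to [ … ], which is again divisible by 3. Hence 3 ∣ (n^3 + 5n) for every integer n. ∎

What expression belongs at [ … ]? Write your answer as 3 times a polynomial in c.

The residues treated are {1, 0}, so the missing case is n ≡ 2 (mod 3); write n = 3c+2.
Then (3c+2)^3 + 5(3c+2) = 27c^3 + 54c^2 + 51c + 18 = 3(9c^3 + 18c^2 + 17c + 6).

3(9c^3 + 18c^2 + 17c + 6)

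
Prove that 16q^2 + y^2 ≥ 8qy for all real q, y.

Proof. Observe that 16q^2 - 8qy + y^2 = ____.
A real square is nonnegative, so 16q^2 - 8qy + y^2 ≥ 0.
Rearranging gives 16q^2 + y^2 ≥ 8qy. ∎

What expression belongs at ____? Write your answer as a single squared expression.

(4q - y)^2

The leading and trailing coefficients are 4^2 and 1^2, and 8 = 2·4·1, so the trinomial is (4q - y)^2.
Hence 16q^2 - 8qy + y^2 ≥ 0.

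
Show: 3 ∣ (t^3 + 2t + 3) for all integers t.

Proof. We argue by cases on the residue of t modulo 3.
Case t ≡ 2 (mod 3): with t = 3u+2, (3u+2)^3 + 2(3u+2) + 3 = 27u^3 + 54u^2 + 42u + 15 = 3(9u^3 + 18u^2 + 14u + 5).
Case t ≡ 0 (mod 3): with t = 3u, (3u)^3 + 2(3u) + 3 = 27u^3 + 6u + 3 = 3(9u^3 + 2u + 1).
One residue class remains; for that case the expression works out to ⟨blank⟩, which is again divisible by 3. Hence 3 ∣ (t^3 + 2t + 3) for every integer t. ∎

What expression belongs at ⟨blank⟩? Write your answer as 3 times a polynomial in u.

3(9u^3 + 9u^2 + 5u + 2)

The residues treated are {2, 0}, so the missing case is t ≡ 1 (mod 3); write t = 3u+1.
Then (3u+1)^3 + 2(3u+1) + 3 = 27u^3 + 27u^2 + 15u + 6 = 3(9u^3 + 9u^2 + 5u + 2).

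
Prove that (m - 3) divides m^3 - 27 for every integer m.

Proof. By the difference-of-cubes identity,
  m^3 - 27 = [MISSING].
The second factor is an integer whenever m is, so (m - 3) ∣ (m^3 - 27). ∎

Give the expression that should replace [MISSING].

Polynomial division of m^3 - 27 by m - 3 leaves remainder 0 and quotient m^2 + 3m + 9.
Hence m^3 - 27 = (m - 3)(m^2 + 3m + 9).

(m - 3)(m^2 + 3m + 9)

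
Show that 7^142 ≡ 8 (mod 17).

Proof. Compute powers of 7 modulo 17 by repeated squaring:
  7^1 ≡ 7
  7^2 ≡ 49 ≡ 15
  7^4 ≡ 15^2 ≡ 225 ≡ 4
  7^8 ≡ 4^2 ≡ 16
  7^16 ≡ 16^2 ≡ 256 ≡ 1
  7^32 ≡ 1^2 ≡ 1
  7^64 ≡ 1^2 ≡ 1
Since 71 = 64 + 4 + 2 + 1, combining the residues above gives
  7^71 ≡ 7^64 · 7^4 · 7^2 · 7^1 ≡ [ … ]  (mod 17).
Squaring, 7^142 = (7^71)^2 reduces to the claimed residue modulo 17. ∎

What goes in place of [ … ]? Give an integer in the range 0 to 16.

7^64 · 7^4 · 7^2 · 7^1 ≡ 1 · 4 · 15 · 7 = 420.
420 mod 17 = 12, so 7^71 ≡ 12 (mod 17).

12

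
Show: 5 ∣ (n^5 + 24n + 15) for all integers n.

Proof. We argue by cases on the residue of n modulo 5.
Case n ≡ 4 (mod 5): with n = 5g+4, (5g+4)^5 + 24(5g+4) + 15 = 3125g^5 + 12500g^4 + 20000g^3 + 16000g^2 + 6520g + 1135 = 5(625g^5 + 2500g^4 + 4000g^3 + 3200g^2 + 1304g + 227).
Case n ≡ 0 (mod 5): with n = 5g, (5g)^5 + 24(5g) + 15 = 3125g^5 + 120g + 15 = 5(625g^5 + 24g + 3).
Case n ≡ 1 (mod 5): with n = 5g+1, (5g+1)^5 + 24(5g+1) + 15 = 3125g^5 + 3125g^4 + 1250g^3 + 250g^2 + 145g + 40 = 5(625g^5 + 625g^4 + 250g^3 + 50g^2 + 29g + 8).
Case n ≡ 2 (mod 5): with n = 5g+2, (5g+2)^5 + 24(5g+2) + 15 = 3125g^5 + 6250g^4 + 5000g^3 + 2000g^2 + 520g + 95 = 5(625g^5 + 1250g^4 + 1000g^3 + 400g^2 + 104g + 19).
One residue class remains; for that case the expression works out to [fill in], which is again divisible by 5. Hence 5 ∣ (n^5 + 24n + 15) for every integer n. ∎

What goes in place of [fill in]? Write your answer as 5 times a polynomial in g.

The residues treated are {4, 0, 1, 2}, so the missing case is n ≡ 3 (mod 5); write n = 5g+3.
Then (5g+3)^5 + 24(5g+3) + 15 = 3125g^5 + 9375g^4 + 11250g^3 + 6750g^2 + 2145g + 330 = 5(625g^5 + 1875g^4 + 2250g^3 + 1350g^2 + 429g + 66).

5(625g^5 + 1875g^4 + 2250g^3 + 1350g^2 + 429g + 66)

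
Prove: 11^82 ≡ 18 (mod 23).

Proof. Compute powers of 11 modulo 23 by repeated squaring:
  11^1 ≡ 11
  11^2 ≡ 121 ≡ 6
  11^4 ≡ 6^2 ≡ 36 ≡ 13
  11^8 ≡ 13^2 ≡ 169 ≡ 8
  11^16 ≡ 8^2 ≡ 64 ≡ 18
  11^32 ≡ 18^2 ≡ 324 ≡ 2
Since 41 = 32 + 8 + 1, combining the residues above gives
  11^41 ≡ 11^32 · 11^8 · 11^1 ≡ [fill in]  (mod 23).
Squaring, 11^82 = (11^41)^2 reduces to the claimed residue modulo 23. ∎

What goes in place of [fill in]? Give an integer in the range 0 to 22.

Multiply the listed residues: 2 · 8 · 11 = 16 → 176.
Reducing modulo 23: 176 = 7·23 + 15, so 11^41 ≡ 15.

15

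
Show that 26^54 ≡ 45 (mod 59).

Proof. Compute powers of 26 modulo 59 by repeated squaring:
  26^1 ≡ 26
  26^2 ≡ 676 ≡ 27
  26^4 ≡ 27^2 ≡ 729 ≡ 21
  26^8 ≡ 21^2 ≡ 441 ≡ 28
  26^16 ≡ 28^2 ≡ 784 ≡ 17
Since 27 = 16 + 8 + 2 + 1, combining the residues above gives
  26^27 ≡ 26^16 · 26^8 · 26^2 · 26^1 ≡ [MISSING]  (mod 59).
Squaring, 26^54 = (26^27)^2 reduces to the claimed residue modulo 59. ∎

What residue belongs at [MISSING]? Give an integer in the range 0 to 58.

35

26^16 · 26^8 · 26^2 · 26^1 ≡ 17 · 28 · 27 · 26 = 334152.
334152 mod 59 = 35, so 26^27 ≡ 35 (mod 59).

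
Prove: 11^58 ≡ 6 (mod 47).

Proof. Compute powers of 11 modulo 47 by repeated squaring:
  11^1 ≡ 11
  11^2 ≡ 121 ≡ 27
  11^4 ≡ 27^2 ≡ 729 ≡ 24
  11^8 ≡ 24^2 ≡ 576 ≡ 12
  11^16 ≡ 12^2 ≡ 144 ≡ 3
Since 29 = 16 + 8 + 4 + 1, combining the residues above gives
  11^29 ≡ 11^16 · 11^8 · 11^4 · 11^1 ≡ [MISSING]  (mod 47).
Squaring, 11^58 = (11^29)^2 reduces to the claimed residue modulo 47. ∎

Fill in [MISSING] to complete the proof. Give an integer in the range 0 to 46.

Multiply the listed residues: 3 · 12 · 24 · 11 = 36 → 864 → 9504.
Reducing modulo 47: 9504 = 202·47 + 10, so 11^29 ≡ 10.

10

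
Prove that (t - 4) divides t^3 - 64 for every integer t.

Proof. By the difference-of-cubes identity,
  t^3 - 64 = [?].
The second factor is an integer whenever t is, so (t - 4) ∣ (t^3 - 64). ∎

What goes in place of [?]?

a^3 - b^3 = (a - b)(a^2 + ab + b^2). With a = t, b = 4:
t^3 - 64 = (t - 4)(t^2 + 4t + 16).

(t - 4)(t^2 + 4t + 16)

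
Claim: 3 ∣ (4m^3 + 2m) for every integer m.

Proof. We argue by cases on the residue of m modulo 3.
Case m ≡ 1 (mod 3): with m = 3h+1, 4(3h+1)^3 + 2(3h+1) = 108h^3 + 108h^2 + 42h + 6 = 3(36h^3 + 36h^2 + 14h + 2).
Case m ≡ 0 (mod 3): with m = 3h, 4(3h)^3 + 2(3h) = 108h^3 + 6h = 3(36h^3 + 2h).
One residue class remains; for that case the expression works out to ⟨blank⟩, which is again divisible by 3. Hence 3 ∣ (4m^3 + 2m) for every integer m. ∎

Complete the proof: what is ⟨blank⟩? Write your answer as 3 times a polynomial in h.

3(36h^3 + 72h^2 + 50h + 12)

Only m ≡ 2 (mod 3) is unaccounted for. Put m = 3h+2:
4(3h+2)^3 + 2(3h+2) expands to 108h^3 + 216h^2 + 150h + 36,
and factoring out 3 leaves 3(36h^3 + 72h^2 + 50h + 12).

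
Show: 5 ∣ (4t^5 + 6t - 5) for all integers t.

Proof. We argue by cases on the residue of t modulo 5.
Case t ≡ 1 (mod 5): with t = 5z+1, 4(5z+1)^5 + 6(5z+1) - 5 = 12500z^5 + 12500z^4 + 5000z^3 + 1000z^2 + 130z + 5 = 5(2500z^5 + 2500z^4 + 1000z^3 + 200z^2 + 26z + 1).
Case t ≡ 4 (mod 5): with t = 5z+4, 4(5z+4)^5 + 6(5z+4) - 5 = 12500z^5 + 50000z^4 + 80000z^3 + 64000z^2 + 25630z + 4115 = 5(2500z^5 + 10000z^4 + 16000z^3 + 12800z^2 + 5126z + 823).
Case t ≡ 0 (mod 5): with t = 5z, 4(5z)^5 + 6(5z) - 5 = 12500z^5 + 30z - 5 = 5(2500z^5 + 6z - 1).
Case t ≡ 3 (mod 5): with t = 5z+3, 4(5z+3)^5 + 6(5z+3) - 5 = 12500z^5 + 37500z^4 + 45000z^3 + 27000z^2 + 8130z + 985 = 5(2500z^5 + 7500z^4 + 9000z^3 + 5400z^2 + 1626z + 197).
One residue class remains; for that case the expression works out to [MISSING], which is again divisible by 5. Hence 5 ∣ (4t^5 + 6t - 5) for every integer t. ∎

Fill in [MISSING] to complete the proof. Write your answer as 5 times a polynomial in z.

The residues treated are {1, 4, 0, 3}, so the missing case is t ≡ 2 (mod 5); write t = 5z+2.
Then 4(5z+2)^5 + 6(5z+2) - 5 = 12500z^5 + 25000z^4 + 20000z^3 + 8000z^2 + 1630z + 135 = 5(2500z^5 + 5000z^4 + 4000z^3 + 1600z^2 + 326z + 27).

5(2500z^5 + 5000z^4 + 4000z^3 + 1600z^2 + 326z + 27)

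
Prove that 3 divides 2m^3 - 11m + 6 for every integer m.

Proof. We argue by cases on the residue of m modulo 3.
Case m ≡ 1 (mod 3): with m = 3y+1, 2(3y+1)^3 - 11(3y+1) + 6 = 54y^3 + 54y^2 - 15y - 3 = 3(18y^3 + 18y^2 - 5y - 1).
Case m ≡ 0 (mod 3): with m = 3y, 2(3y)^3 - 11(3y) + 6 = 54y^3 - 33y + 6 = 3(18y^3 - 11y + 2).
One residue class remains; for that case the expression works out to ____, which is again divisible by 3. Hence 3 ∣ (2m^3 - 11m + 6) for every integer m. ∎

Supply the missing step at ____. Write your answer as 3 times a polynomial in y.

The residues treated are {1, 0}, so the missing case is m ≡ 2 (mod 3); write m = 3y+2.
Then 2(3y+2)^3 - 11(3y+2) + 6 = 54y^3 + 108y^2 + 39y = 3(18y^3 + 36y^2 + 13y).

3(18y^3 + 36y^2 + 13y)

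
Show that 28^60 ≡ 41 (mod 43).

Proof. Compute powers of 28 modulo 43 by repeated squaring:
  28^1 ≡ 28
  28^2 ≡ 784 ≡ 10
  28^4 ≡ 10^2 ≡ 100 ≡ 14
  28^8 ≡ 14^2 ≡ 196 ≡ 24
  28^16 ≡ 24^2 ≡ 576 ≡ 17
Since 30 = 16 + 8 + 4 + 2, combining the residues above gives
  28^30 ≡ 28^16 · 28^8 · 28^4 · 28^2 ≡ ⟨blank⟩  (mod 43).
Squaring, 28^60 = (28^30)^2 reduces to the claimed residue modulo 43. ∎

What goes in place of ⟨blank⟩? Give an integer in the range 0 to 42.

16

Multiply the listed residues: 17 · 24 · 14 · 10 = 408 → 5712 → 57120.
Reducing modulo 43: 57120 = 1328·43 + 16, so 28^30 ≡ 16.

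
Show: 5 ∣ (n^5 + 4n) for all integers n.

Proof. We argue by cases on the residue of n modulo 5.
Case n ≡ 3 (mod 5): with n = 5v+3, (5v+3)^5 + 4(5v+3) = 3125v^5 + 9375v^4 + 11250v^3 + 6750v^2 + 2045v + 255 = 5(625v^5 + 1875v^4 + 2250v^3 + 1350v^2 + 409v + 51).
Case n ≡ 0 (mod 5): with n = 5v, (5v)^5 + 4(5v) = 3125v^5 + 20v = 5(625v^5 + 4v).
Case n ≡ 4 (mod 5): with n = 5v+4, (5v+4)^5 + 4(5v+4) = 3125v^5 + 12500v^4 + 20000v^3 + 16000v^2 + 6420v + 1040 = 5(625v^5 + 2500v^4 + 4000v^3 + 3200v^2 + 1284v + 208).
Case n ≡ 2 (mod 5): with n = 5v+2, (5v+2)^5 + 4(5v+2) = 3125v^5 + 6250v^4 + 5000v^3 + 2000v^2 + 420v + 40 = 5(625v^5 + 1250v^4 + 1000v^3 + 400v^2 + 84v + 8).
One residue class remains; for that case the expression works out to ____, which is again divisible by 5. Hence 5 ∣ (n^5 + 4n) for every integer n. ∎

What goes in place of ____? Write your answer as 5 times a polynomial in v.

5(625v^5 + 625v^4 + 250v^3 + 50v^2 + 9v + 1)

The residues treated are {3, 0, 4, 2}, so the missing case is n ≡ 1 (mod 5); write n = 5v+1.
Then (5v+1)^5 + 4(5v+1) = 3125v^5 + 3125v^4 + 1250v^3 + 250v^2 + 45v + 5 = 5(625v^5 + 625v^4 + 250v^3 + 50v^2 + 9v + 1).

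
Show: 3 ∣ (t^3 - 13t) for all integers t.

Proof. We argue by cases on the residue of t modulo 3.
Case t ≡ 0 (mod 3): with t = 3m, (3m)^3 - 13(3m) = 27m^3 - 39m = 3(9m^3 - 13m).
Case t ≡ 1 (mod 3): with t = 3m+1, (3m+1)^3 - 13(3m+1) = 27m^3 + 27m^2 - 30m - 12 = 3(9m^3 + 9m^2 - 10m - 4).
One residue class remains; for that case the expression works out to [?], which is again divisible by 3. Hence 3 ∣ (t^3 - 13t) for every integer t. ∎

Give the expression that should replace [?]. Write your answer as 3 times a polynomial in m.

3(9m^3 + 18m^2 - m - 6)

Only t ≡ 2 (mod 3) is unaccounted for. Put t = 3m+2:
(3m+2)^3 - 13(3m+2) expands to 27m^3 + 54m^2 - 3m - 18,
and factoring out 3 leaves 3(9m^3 + 18m^2 - m - 6).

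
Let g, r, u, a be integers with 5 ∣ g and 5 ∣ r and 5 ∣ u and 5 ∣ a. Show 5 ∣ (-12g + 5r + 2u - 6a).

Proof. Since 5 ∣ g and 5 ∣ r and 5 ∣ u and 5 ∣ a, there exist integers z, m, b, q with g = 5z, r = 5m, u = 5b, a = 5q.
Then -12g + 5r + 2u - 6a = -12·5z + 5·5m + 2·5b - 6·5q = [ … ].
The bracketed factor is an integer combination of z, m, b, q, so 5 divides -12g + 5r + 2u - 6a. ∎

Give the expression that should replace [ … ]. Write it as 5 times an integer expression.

5(2b + 5m - 6q - 12z)

Each term has a factor of 5: -12·5z + 5·5m + 2·5b - 6·5q = 5·(2b + 5m - 6q - 12z).
Since 2b + 5m - 6q - 12z is an integer, 5 ∣ (-12g + 5r + 2u - 6a).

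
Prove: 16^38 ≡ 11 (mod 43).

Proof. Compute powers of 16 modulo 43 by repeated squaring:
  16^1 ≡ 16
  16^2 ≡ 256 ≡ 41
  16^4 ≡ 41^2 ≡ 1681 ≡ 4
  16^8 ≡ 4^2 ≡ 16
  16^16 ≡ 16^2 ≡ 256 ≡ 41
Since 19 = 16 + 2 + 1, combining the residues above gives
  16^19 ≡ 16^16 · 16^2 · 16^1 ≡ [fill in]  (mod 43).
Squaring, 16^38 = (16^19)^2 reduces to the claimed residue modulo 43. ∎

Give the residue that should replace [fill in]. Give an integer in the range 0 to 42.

21

Multiply the listed residues: 41 · 41 · 16 = 1681 → 26896.
Reducing modulo 43: 26896 = 625·43 + 21, so 16^19 ≡ 21.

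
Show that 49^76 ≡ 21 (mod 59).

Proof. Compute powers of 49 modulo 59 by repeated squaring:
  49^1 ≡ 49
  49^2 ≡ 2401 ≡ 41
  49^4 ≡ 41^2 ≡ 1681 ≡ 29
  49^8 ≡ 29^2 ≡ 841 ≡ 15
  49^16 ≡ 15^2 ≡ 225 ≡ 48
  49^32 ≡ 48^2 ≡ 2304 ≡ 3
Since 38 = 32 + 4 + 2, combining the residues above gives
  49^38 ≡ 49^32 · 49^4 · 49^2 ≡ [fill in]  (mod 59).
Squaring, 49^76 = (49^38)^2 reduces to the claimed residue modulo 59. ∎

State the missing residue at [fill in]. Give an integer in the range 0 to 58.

27

49^32 · 49^4 · 49^2 ≡ 3 · 29 · 41 = 3567.
3567 mod 59 = 27, so 49^38 ≡ 27 (mod 59).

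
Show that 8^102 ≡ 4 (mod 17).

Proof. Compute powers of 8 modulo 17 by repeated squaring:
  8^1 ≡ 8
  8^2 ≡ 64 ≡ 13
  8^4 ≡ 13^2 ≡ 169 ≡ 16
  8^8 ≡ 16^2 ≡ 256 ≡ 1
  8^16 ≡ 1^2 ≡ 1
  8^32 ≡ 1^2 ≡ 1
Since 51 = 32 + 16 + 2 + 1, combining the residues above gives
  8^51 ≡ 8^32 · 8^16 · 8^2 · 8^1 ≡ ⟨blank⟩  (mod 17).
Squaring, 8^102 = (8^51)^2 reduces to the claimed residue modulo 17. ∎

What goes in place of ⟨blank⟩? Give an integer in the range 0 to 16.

8^32 · 8^16 · 8^2 · 8^1 ≡ 1 · 1 · 13 · 8 = 104.
104 mod 17 = 2, so 8^51 ≡ 2 (mod 17).

2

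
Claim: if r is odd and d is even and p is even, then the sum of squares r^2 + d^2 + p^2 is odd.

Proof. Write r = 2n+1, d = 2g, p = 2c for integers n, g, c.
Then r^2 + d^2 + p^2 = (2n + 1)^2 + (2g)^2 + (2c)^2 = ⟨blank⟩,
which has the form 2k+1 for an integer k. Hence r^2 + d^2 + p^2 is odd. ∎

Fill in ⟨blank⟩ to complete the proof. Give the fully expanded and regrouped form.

2(2c^2 + 2g^2 + 2n^2 + 2n) + 1

(2n + 1)^2 + (2g)^2 + (2c)^2 = 4c^2 + 4g^2 + 4n^2 + 4n + 1
= 2(2c^2 + 2g^2 + 2n^2 + 2n) + 1.
Since 2c^2 + 2g^2 + 2n^2 + 2n is an integer, the sum of squares is of the form 2k+1 for an integer k.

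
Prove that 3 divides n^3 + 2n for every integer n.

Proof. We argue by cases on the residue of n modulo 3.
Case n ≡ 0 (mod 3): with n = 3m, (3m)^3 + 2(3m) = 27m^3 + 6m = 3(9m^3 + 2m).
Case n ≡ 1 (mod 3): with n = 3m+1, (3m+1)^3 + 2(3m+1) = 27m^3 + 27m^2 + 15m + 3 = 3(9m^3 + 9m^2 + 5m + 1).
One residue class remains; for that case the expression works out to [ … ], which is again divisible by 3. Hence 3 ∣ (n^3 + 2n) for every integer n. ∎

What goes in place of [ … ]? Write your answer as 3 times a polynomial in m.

Only n ≡ 2 (mod 3) is unaccounted for. Put n = 3m+2:
(3m+2)^3 + 2(3m+2) expands to 27m^3 + 54m^2 + 42m + 12,
and factoring out 3 leaves 3(9m^3 + 18m^2 + 14m + 4).

3(9m^3 + 18m^2 + 14m + 4)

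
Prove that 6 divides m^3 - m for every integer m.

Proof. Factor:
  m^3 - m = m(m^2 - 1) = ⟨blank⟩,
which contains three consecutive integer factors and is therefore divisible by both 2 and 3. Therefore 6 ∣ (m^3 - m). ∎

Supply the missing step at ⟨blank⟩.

(m - 1)m(m + 1)

m(m^2 - 1) = m(m - 1)(m + 1) = (m - 1)m(m + 1).
These three factors are consecutive integers, so their product is divisible by 6.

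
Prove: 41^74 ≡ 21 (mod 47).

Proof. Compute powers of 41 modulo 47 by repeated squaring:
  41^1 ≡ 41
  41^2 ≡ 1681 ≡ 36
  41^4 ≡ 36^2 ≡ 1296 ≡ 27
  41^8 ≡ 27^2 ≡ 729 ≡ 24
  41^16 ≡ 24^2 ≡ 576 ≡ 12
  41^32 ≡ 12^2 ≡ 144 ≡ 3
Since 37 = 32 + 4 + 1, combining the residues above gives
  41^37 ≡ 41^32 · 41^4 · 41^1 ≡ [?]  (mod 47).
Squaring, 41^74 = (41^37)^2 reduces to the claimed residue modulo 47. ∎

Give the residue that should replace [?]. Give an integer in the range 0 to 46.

31

41^32 · 41^4 · 41^1 ≡ 3 · 27 · 41 = 3321.
3321 mod 47 = 31, so 41^37 ≡ 31 (mod 47).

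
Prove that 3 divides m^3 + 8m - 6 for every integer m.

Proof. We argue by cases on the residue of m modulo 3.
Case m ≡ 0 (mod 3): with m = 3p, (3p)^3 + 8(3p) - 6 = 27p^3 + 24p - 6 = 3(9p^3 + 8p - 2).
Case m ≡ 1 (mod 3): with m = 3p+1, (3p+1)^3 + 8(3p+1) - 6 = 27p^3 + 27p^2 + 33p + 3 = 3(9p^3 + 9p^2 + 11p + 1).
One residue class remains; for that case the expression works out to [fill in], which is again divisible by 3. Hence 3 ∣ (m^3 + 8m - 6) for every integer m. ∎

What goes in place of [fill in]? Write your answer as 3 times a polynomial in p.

Only m ≡ 2 (mod 3) is unaccounted for. Put m = 3p+2:
(3p+2)^3 + 8(3p+2) - 6 expands to 27p^3 + 54p^2 + 60p + 18,
and factoring out 3 leaves 3(9p^3 + 18p^2 + 20p + 6).

3(9p^3 + 18p^2 + 20p + 6)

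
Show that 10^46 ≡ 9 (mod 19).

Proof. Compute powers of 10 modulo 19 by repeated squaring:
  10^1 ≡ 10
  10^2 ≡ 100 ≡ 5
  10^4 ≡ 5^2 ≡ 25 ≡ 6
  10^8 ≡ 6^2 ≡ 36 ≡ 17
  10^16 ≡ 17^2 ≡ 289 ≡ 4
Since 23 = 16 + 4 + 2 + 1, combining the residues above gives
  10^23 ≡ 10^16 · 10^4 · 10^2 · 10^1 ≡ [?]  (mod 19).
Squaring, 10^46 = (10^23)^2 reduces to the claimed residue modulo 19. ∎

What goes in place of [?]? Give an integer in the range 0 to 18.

Multiply the listed residues: 4 · 6 · 5 · 10 = 24 → 120 → 1200.
Reducing modulo 19: 1200 = 63·19 + 3, so 10^23 ≡ 3.

3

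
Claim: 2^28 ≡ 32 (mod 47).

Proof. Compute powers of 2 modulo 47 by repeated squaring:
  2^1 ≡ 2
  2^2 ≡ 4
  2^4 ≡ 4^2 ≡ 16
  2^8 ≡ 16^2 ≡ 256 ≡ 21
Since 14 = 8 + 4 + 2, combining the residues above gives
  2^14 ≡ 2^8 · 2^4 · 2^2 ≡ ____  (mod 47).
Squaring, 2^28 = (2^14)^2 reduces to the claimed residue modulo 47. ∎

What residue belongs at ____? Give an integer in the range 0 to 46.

2^8 · 2^4 · 2^2 ≡ 21 · 16 · 4 = 1344.
1344 mod 47 = 28, so 2^14 ≡ 28 (mod 47).

28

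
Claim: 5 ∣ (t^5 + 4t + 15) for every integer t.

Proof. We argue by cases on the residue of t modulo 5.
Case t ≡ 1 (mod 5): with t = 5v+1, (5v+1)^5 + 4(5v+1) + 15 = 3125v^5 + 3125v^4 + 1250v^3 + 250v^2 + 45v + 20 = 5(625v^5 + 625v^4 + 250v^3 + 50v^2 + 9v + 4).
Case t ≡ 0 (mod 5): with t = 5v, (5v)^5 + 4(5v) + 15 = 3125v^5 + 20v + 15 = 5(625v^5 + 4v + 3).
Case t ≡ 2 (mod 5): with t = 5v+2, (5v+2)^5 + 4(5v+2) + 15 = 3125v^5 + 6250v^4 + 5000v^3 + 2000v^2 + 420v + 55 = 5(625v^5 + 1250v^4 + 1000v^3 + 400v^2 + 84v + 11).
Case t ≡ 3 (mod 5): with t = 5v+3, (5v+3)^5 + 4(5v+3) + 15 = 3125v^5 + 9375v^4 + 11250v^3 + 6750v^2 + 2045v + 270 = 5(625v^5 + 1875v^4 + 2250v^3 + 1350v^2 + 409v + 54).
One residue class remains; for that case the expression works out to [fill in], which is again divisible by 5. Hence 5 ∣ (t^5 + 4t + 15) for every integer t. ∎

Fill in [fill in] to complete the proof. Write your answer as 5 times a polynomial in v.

5(625v^5 + 2500v^4 + 4000v^3 + 3200v^2 + 1284v + 211)

The residues treated are {1, 0, 2, 3}, so the missing case is t ≡ 4 (mod 5); write t = 5v+4.
Then (5v+4)^5 + 4(5v+4) + 15 = 3125v^5 + 12500v^4 + 20000v^3 + 16000v^2 + 6420v + 1055 = 5(625v^5 + 2500v^4 + 4000v^3 + 3200v^2 + 1284v + 211).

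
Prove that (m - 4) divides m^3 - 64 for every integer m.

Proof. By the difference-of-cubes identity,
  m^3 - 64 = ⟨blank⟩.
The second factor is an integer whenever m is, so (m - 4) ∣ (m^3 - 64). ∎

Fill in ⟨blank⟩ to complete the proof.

(m - 4)(m^2 + 4m + 16)

a^3 - b^3 = (a - b)(a^2 + ab + b^2). With a = m, b = 4:
m^3 - 64 = (m - 4)(m^2 + 4m + 16).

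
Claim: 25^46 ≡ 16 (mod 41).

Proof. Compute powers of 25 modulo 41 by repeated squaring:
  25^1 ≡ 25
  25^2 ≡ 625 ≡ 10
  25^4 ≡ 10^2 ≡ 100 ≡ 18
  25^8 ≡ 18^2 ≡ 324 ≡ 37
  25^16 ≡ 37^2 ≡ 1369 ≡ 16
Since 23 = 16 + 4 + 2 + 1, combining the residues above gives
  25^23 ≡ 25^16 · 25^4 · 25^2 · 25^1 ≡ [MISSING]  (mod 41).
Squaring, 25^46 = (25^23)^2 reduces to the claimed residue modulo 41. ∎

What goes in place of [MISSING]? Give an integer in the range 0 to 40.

25^16 · 25^4 · 25^2 · 25^1 ≡ 16 · 18 · 10 · 25 = 72000.
72000 mod 41 = 4, so 25^23 ≡ 4 (mod 41).

4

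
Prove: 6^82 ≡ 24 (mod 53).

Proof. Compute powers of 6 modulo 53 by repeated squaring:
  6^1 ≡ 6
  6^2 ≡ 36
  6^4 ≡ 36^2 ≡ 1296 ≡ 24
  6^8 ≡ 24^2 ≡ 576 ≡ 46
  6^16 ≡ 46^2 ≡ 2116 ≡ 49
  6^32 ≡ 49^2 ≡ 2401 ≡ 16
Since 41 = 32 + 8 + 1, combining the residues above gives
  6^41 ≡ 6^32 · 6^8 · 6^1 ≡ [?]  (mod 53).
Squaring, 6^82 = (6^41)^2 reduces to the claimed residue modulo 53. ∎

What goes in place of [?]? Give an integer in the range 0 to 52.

Multiply the listed residues: 16 · 46 · 6 = 736 → 4416.
Reducing modulo 53: 4416 = 83·53 + 17, so 6^41 ≡ 17.

17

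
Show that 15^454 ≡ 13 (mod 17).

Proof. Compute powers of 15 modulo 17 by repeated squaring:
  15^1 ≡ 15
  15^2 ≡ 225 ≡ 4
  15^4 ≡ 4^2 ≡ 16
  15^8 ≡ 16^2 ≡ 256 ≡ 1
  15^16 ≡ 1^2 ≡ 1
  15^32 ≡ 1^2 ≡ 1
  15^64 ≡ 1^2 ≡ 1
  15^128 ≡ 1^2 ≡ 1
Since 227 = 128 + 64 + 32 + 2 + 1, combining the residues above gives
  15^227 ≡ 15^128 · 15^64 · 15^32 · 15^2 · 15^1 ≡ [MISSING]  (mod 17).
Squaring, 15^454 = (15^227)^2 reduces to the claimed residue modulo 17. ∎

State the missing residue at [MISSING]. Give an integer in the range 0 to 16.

9

Multiply the listed residues: 1 · 1 · 1 · 4 · 15 = 1 → 1 → 4 → 60.
Reducing modulo 17: 60 = 3·17 + 9, so 15^227 ≡ 9.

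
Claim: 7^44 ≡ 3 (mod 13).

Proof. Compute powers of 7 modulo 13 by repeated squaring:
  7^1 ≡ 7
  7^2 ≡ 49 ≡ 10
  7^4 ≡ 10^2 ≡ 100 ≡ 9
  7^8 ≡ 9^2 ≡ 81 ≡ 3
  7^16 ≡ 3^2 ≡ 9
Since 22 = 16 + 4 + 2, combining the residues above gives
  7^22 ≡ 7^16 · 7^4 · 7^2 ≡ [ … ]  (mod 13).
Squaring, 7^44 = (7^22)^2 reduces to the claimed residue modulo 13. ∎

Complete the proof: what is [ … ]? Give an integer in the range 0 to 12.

Multiply the listed residues: 9 · 9 · 10 = 81 → 810.
Reducing modulo 13: 810 = 62·13 + 4, so 7^22 ≡ 4.

4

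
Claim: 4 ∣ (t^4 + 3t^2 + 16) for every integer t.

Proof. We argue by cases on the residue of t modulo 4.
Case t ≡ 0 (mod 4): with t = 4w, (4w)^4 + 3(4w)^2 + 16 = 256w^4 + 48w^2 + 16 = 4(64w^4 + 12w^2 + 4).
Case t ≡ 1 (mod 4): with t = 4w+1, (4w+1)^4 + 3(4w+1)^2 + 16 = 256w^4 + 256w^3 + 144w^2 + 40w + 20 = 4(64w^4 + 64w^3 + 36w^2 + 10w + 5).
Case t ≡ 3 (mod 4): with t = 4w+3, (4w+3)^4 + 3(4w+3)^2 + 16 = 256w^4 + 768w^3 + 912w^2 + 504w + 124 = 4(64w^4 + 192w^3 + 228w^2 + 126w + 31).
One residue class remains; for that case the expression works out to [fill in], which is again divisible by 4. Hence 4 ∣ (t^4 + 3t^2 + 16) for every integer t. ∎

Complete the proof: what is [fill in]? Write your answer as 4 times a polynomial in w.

4(64w^4 + 128w^3 + 108w^2 + 44w + 11)

The residues treated are {0, 1, 3}, so the missing case is t ≡ 2 (mod 4); write t = 4w+2.
Then (4w+2)^4 + 3(4w+2)^2 + 16 = 256w^4 + 512w^3 + 432w^2 + 176w + 44 = 4(64w^4 + 128w^3 + 108w^2 + 44w + 11).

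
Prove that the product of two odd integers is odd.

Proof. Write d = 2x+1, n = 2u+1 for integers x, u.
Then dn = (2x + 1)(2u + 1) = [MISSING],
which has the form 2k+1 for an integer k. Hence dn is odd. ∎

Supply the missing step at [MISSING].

Expanding: (2x + 1)(2u + 1) = 4ux + 2u + 2x + 1.
Every term except the constant is even, so this is 2(2ux + u + x) + 1,
and 2ux + u + x ∈ ℤ gives the required form.

2(2ux + u + x) + 1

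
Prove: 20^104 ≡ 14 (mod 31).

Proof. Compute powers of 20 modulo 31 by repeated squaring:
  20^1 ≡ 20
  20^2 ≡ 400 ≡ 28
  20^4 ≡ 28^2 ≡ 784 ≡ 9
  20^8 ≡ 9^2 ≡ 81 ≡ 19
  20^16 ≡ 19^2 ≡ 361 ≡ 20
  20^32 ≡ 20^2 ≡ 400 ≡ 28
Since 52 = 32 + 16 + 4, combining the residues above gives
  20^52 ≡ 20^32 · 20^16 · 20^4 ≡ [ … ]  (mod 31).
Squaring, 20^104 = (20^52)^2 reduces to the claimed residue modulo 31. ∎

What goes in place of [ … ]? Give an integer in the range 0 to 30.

18

Multiply the listed residues: 28 · 20 · 9 = 560 → 5040.
Reducing modulo 31: 5040 = 162·31 + 18, so 20^52 ≡ 18.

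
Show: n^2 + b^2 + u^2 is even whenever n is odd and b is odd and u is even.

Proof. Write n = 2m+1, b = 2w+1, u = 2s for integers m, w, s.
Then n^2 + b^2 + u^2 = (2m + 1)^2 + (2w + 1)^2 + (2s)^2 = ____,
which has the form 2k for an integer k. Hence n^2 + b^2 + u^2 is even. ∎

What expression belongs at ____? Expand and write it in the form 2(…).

(2m + 1)^2 + (2w + 1)^2 + (2s)^2 = 4m^2 + 4m + 4s^2 + 4w^2 + 4w + 2
= 2(2m^2 + 2m + 2s^2 + 2w^2 + 2w + 1).
Since 2m^2 + 2m + 2s^2 + 2w^2 + 2w + 1 is an integer, the sum of squares is of the form 2k for an integer k.

2(2m^2 + 2m + 2s^2 + 2w^2 + 2w + 1)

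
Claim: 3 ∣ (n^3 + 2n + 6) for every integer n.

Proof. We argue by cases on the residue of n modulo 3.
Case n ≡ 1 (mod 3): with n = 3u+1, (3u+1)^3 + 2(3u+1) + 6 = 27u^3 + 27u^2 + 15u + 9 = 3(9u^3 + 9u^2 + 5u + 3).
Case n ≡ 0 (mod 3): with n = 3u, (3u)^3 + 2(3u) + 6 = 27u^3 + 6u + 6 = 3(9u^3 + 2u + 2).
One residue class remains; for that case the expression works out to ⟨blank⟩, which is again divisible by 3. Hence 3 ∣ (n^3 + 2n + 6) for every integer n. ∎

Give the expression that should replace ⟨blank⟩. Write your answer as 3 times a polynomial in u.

Only n ≡ 2 (mod 3) is unaccounted for. Put n = 3u+2:
(3u+2)^3 + 2(3u+2) + 6 expands to 27u^3 + 54u^2 + 42u + 18,
and factoring out 3 leaves 3(9u^3 + 18u^2 + 14u + 6).

3(9u^3 + 18u^2 + 14u + 6)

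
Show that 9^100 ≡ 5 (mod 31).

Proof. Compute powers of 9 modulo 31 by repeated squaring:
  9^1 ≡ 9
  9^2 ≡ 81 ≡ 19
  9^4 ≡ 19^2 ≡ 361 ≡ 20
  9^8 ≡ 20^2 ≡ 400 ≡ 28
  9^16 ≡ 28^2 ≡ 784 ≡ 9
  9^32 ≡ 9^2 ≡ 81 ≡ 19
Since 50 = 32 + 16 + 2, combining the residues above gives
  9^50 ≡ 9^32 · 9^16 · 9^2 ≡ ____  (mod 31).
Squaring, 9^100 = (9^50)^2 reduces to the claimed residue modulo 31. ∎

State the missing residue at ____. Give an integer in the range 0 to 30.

25

9^32 · 9^16 · 9^2 ≡ 19 · 9 · 19 = 3249.
3249 mod 31 = 25, so 9^50 ≡ 25 (mod 31).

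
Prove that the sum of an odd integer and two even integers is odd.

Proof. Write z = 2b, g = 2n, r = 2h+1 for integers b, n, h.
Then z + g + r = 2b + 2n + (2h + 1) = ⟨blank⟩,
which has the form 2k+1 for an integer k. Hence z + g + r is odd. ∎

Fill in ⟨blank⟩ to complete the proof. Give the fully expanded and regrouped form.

2b + 2n + (2h + 1) = 2b + 2h + 2n + 1
= 2(b + h + n) + 1.
Since b + h + n is an integer, the sum is of the form 2k+1 for an integer k.

2(b + h + n) + 1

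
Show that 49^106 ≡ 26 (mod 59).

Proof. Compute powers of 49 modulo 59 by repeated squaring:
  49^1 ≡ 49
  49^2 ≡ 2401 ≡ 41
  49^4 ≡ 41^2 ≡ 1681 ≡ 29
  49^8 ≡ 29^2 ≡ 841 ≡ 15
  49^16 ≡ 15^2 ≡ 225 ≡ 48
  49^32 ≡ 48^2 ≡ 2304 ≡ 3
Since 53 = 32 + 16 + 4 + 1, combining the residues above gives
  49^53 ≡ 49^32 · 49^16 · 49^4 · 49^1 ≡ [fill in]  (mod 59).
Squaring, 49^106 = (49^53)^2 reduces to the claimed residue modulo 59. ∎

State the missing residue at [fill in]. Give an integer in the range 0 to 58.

12

Multiply the listed residues: 3 · 48 · 29 · 49 = 144 → 4176 → 204624.
Reducing modulo 59: 204624 = 3468·59 + 12, so 49^53 ≡ 12.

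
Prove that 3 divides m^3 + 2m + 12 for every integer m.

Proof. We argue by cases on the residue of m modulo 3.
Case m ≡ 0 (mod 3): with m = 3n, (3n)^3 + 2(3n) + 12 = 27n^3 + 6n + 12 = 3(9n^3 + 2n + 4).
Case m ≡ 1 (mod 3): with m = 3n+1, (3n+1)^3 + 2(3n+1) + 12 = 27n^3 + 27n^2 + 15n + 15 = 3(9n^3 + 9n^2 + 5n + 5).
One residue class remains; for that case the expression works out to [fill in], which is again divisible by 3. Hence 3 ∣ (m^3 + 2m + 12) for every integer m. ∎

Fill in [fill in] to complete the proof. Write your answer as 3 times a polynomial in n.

The residues treated are {0, 1}, so the missing case is m ≡ 2 (mod 3); write m = 3n+2.
Then (3n+2)^3 + 2(3n+2) + 12 = 27n^3 + 54n^2 + 42n + 24 = 3(9n^3 + 18n^2 + 14n + 8).

3(9n^3 + 18n^2 + 14n + 8)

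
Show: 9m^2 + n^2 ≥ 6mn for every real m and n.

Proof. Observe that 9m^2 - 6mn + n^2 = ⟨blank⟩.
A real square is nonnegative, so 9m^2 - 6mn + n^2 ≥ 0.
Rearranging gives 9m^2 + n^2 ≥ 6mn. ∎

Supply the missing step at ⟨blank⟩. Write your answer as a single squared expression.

(3m - n)^2

9m^2 - 6mn + n^2 is a perfect-square trinomial: the outer terms are (3m)^2 and (n)^2, and the cross term is -2·3m·n.
So 9m^2 - 6mn + n^2 = (3m - n)^2 ≥ 0.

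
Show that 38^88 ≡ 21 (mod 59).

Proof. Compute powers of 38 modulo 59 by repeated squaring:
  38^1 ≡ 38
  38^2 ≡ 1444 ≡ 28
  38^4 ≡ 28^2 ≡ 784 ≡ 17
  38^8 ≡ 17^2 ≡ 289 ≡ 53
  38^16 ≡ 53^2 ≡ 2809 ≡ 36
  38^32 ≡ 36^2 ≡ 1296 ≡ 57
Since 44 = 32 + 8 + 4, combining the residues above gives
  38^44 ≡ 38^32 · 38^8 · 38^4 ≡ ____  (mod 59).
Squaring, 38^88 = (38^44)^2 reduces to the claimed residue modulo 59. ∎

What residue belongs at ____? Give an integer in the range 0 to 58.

38^32 · 38^8 · 38^4 ≡ 57 · 53 · 17 = 51357.
51357 mod 59 = 27, so 38^44 ≡ 27 (mod 59).

27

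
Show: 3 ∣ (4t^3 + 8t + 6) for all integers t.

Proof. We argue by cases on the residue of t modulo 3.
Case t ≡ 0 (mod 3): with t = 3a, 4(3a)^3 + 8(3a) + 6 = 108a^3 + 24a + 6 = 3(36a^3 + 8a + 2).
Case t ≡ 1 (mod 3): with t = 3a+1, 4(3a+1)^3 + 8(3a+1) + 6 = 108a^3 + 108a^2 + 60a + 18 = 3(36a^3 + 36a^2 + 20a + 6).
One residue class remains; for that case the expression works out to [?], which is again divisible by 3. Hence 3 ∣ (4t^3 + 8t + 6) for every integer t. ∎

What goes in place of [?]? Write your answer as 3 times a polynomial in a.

Only t ≡ 2 (mod 3) is unaccounted for. Put t = 3a+2:
4(3a+2)^3 + 8(3a+2) + 6 expands to 108a^3 + 216a^2 + 168a + 54,
and factoring out 3 leaves 3(36a^3 + 72a^2 + 56a + 18).

3(36a^3 + 72a^2 + 56a + 18)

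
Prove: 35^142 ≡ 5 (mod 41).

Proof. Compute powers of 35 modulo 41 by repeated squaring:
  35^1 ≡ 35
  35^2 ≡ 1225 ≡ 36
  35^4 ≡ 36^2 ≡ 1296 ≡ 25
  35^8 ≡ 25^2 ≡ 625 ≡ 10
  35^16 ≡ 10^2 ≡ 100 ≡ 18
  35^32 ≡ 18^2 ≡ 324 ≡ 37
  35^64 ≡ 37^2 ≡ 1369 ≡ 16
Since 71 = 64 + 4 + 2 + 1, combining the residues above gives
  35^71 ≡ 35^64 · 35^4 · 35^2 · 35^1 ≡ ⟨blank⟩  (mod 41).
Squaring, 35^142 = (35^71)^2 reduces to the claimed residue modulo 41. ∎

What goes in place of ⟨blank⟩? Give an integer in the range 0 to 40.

Multiply the listed residues: 16 · 25 · 36 · 35 = 400 → 14400 → 504000.
Reducing modulo 41: 504000 = 12292·41 + 28, so 35^71 ≡ 28.

28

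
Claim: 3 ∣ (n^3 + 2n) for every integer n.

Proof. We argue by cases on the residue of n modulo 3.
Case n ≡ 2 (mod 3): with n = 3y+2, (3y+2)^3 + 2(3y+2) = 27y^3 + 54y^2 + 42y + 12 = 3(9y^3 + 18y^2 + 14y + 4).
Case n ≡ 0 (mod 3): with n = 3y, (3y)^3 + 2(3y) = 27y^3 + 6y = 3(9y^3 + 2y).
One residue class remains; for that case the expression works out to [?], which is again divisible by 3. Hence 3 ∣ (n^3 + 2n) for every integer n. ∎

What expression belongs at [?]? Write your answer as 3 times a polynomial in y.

3(9y^3 + 9y^2 + 5y + 1)

The residues treated are {2, 0}, so the missing case is n ≡ 1 (mod 3); write n = 3y+1.
Then (3y+1)^3 + 2(3y+1) = 27y^3 + 27y^2 + 15y + 3 = 3(9y^3 + 9y^2 + 5y + 1).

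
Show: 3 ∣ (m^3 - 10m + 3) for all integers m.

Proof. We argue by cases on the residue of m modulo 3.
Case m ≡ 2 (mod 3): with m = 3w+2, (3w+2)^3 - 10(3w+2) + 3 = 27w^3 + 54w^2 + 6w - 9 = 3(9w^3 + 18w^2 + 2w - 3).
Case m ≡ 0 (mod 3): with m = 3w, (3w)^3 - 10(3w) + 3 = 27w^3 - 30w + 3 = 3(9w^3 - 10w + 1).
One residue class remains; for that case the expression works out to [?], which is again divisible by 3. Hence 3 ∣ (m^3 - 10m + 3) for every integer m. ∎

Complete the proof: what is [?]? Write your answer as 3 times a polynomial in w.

Only m ≡ 1 (mod 3) is unaccounted for. Put m = 3w+1:
(3w+1)^3 - 10(3w+1) + 3 expands to 27w^3 + 27w^2 - 21w - 6,
and factoring out 3 leaves 3(9w^3 + 9w^2 - 7w - 2).

3(9w^3 + 9w^2 - 7w - 2)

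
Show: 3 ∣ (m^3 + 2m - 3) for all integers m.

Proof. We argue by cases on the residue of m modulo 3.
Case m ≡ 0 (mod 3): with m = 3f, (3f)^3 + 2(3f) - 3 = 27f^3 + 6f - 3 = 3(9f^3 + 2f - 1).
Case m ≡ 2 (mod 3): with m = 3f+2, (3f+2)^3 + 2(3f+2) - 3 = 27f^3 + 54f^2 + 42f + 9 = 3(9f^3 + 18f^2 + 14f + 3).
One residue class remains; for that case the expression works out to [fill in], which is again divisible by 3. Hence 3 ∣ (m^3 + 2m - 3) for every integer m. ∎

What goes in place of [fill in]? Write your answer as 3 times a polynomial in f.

Only m ≡ 1 (mod 3) is unaccounted for. Put m = 3f+1:
(3f+1)^3 + 2(3f+1) - 3 expands to 27f^3 + 27f^2 + 15f,
and factoring out 3 leaves 3(9f^3 + 9f^2 + 5f).

3(9f^3 + 9f^2 + 5f)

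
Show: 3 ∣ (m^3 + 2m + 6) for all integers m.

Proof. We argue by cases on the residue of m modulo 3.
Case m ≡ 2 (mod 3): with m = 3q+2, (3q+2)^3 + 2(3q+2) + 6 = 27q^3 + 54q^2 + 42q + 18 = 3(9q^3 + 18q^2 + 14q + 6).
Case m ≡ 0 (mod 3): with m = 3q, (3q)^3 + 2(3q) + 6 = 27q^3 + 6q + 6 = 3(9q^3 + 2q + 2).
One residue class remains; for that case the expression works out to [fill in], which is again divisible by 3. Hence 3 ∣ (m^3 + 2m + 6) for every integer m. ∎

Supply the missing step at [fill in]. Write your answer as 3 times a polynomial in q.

3(9q^3 + 9q^2 + 5q + 3)

Only m ≡ 1 (mod 3) is unaccounted for. Put m = 3q+1:
(3q+1)^3 + 2(3q+1) + 6 expands to 27q^3 + 27q^2 + 15q + 9,
and factoring out 3 leaves 3(9q^3 + 9q^2 + 5q + 3).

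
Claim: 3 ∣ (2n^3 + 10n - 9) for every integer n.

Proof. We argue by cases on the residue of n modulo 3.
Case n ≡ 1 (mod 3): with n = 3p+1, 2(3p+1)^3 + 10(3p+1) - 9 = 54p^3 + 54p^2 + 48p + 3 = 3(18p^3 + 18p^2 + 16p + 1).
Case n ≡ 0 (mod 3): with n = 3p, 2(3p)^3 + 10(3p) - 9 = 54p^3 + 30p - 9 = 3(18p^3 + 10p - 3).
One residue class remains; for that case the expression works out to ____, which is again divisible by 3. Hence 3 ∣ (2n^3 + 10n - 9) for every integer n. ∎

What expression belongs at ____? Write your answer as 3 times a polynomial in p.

Only n ≡ 2 (mod 3) is unaccounted for. Put n = 3p+2:
2(3p+2)^3 + 10(3p+2) - 9 expands to 54p^3 + 108p^2 + 102p + 27,
and factoring out 3 leaves 3(18p^3 + 36p^2 + 34p + 9).

3(18p^3 + 36p^2 + 34p + 9)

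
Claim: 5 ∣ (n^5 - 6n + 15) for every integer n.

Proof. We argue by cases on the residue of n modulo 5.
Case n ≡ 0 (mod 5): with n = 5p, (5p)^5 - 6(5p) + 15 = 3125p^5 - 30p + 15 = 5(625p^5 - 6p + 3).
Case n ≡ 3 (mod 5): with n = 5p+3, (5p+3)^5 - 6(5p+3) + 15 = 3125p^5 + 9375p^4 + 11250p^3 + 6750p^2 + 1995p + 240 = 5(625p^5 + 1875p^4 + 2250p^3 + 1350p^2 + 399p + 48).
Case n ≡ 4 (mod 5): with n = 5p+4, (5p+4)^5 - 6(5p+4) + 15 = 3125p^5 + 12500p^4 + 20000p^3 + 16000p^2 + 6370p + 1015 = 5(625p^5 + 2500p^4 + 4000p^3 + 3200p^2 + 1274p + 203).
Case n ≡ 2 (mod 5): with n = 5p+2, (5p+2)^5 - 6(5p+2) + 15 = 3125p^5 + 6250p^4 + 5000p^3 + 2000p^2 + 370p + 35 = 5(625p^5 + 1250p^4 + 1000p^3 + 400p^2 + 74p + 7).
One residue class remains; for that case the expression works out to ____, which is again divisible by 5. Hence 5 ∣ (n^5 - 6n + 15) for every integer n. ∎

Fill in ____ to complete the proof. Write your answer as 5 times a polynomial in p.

Only n ≡ 1 (mod 5) is unaccounted for. Put n = 5p+1:
(5p+1)^5 - 6(5p+1) + 15 expands to 3125p^5 + 3125p^4 + 1250p^3 + 250p^2 - 5p + 10,
and factoring out 5 leaves 5(625p^5 + 625p^4 + 250p^3 + 50p^2 - p + 2).

5(625p^5 + 625p^4 + 250p^3 + 50p^2 - p + 2)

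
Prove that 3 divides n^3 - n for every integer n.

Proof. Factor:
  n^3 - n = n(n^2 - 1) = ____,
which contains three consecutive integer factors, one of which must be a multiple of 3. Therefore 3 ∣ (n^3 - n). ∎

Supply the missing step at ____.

(n - 1)n(n + 1)

n(n^2 - 1) = n(n - 1)(n + 1) = (n - 1)n(n + 1).
These three factors are consecutive integers, so their product is divisible by 3.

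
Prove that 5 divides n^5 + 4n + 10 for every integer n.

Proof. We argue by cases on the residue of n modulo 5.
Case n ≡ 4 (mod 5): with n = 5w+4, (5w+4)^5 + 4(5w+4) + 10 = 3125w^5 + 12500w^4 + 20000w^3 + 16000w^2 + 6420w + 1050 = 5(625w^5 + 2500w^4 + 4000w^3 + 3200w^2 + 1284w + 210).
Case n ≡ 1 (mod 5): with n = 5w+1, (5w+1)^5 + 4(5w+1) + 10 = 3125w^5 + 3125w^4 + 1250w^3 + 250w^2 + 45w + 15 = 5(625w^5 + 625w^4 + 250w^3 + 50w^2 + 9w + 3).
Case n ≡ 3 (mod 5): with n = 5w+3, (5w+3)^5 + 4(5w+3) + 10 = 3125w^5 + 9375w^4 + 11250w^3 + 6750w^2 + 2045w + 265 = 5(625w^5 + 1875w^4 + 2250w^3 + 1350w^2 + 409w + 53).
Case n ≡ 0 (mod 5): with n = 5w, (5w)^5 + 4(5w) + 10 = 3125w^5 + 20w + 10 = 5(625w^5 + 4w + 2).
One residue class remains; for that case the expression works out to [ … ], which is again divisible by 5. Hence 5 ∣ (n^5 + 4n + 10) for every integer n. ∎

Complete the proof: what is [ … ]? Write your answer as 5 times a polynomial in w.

The residues treated are {4, 1, 3, 0}, so the missing case is n ≡ 2 (mod 5); write n = 5w+2.
Then (5w+2)^5 + 4(5w+2) + 10 = 3125w^5 + 6250w^4 + 5000w^3 + 2000w^2 + 420w + 50 = 5(625w^5 + 1250w^4 + 1000w^3 + 400w^2 + 84w + 10).

5(625w^5 + 1250w^4 + 1000w^3 + 400w^2 + 84w + 10)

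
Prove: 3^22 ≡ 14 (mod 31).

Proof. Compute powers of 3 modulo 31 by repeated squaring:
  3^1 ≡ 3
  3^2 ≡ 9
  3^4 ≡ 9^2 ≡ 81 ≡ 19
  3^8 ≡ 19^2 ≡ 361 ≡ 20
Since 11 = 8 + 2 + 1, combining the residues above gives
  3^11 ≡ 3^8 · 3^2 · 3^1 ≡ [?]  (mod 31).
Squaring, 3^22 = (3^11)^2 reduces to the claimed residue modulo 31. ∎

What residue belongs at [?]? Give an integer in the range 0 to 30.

13

Multiply the listed residues: 20 · 9 · 3 = 180 → 540.
Reducing modulo 31: 540 = 17·31 + 13, so 3^11 ≡ 13.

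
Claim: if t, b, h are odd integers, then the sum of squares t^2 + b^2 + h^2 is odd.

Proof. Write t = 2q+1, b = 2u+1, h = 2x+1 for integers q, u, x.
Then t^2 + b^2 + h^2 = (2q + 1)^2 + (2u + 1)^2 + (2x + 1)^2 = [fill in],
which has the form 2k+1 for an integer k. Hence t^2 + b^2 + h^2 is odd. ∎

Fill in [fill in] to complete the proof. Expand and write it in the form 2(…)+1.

(2q + 1)^2 + (2u + 1)^2 + (2x + 1)^2 = 4q^2 + 4q + 4u^2 + 4u + 4x^2 + 4x + 3
= 2(2q^2 + 2q + 2u^2 + 2u + 2x^2 + 2x + 1) + 1.
Since 2q^2 + 2q + 2u^2 + 2u + 2x^2 + 2x + 1 is an integer, the sum of squares is of the form 2k+1 for an integer k.

2(2q^2 + 2q + 2u^2 + 2u + 2x^2 + 2x + 1) + 1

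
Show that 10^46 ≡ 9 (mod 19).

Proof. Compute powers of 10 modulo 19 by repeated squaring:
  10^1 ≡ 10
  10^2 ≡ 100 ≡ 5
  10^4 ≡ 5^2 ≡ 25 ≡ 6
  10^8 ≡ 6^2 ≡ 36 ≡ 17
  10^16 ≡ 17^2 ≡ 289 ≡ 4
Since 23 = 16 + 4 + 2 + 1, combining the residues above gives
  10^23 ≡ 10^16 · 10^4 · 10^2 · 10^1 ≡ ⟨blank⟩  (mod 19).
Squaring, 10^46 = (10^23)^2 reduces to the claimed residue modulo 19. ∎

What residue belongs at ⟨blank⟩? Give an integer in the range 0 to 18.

3

10^16 · 10^4 · 10^2 · 10^1 ≡ 4 · 6 · 5 · 10 = 1200.
1200 mod 19 = 3, so 10^23 ≡ 3 (mod 19).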